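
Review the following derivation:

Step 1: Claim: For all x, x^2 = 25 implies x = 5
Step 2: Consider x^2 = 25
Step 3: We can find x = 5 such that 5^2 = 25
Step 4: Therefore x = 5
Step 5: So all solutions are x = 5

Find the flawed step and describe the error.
Step 4: Therefore x = 5

Step 4 incorrectly concludes that x = 5 is the only solution. The proof shows that x = 5 is A solution (existence), but does not show it is the ONLY solution (uniqueness). In fact, x = -5 is also a solution since (-5)^2 = 25. Finding one solution doesn't prove there are no others.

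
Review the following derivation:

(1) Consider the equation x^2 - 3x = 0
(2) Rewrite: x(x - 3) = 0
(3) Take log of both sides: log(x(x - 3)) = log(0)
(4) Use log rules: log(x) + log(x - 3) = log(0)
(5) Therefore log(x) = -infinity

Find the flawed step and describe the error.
Step 3: Take log of both sides: log(x(x - 3)) = log(0)

Step 3 takes the logarithm of both sides, resulting in log(0) on the right side. The logarithm is only defined for positive numbers; log(0) is undefined (approaches negative infinity). This operation is invalid.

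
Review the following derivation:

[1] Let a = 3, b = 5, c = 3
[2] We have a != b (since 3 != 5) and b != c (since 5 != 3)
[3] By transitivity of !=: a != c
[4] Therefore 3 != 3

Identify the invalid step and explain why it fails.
Step 3: By transitivity of !=: a != c

Step 3 incorrectly applies transitivity to the '!=' relation. Transitivity states: if a R b and b R c, then a R c. However, '!=' is not transitive. Counterexample: 3 != 5 and 5 != 3, but 3 = 3 (both equal 3). Transitivity holds for relations like <, <=, =, but not for !=.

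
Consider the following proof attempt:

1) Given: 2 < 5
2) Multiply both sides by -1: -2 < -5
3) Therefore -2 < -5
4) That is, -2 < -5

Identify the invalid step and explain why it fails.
Step 2: Multiply both sides by -1: -2 < -5

Step 2 multiplies both sides by -1 but fails to reverse the inequality sign. When multiplying (or dividing) an inequality by a negative number, the direction must be reversed. Since 2 < 5, we should get -2 > -5, i.e., -2 > -5.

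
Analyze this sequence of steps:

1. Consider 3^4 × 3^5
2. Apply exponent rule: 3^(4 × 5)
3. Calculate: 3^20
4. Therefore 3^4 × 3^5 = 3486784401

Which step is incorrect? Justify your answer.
Step 2: Apply exponent rule: 3^(4 × 5)

Step 2 incorrectly states that a^b × a^c = a^(b×c). The correct rule is a^b × a^c = a^(b+c). The actual value is 3^4 × 3^5 = 3^9 = 19683, not 3^20 = 3486784401.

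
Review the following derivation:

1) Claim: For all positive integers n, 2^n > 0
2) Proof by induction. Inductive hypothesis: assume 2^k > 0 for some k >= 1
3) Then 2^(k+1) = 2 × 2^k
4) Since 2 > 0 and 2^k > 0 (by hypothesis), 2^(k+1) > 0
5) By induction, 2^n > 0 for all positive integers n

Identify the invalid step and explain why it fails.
Step 5: By induction, 2^n > 0 for all positive integers n

Step 5 concludes the proof by induction, but no base case was ever established. A valid induction proof requires: (1) a base case proving 2^1 > 0, and (2) an inductive step showing IF 2^k > 0 THEN 2^(k+1) > 0. Steps 2-4 correctly establish the inductive step, but without the base case the conclusion in step 5 does not follow.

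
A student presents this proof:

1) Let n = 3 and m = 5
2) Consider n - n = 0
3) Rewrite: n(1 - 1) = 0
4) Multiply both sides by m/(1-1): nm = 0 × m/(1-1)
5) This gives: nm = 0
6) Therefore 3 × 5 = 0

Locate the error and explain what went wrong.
Step 4: Multiply both sides by m/(1-1): nm = 0 × m/(1-1)

Step 4 multiplies both sides by m/(1-1). However, 1-1 = 0, so this is multiplication by m/0, which is undefined. We cannot multiply by an undefined expression.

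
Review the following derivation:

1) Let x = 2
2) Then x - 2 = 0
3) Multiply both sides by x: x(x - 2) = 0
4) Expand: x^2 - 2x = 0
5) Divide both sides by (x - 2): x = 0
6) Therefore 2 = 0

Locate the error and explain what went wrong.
Step 5: Divide both sides by (x - 2): x = 0

Step 5 divides both sides by (x - 2). However, since x = 2, we have (x - 2) = 0. Division by zero is undefined, making this step invalid.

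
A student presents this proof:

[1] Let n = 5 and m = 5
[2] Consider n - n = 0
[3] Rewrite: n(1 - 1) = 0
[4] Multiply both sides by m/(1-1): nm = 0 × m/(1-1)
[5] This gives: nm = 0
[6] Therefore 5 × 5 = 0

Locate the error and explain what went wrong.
Step 4: Multiply both sides by m/(1-1): nm = 0 × m/(1-1)

Step 4 multiplies both sides by m/(1-1). However, 1-1 = 0, so this is multiplication by m/0, which is undefined. We cannot multiply by an undefined expression.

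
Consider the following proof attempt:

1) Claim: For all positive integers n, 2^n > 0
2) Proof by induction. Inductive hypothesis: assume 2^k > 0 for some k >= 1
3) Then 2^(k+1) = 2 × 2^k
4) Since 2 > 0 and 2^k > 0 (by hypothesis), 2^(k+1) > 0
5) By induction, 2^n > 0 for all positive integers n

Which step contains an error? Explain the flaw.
Step 5: By induction, 2^n > 0 for all positive integers n

Step 5 concludes the proof by induction, but no base case was ever established. A valid induction proof requires: (1) a base case proving 2^1 > 0, and (2) an inductive step showing IF 2^k > 0 THEN 2^(k+1) > 0. Steps 2-4 correctly establish the inductive step, but without the base case the conclusion in step 5 does not follow.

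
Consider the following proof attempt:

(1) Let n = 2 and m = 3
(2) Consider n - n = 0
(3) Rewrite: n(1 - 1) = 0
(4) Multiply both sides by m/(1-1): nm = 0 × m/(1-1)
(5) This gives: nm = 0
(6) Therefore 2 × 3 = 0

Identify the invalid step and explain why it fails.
Step 4: Multiply both sides by m/(1-1): nm = 0 × m/(1-1)

Step 4 multiplies both sides by m/(1-1). However, 1-1 = 0, so this is multiplication by m/0, which is undefined. We cannot multiply by an undefined expression.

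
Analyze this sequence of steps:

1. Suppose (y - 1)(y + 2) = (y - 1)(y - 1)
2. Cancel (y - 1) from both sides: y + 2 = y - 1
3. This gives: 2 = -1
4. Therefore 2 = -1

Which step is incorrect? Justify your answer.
Step 2: Cancel (y - 1) from both sides: y + 2 = y - 1

Step 2 cancels (y - 1) from both sides. This is only valid if (y - 1) ≠ 0, i.e., y ≠ 1. When y = 1, both sides equal zero regardless of the other factors. The correct approach requires considering y = 1 as a separate case.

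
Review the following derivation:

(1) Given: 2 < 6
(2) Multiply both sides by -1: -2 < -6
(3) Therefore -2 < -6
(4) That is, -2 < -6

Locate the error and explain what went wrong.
Step 2: Multiply both sides by -1: -2 < -6

Step 2 multiplies both sides by -1 but fails to reverse the inequality sign. When multiplying (or dividing) an inequality by a negative number, the direction must be reversed. Since 2 < 6, we should get -2 > -6, i.e., -2 > -6.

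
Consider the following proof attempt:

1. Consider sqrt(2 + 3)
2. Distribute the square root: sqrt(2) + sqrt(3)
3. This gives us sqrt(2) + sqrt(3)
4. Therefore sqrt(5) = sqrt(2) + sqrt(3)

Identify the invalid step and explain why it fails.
Step 2: Distribute the square root: sqrt(2) + sqrt(3)

Step 2 incorrectly 'distributes' the square root over addition. The square root function does not distribute: sqrt(a + b) ≠ sqrt(a) + sqrt(b). In fact, sqrt(2 + 3) = sqrt(5) ≈ 2.2361, while sqrt(2) + sqrt(3) ≈ 3.1463.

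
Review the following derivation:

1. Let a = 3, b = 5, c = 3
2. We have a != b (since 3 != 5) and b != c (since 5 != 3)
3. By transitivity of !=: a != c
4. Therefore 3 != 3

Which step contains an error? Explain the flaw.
Step 3: By transitivity of !=: a != c

Step 3 incorrectly applies transitivity to the '!=' relation. Transitivity states: if a R b and b R c, then a R c. However, '!=' is not transitive. Counterexample: 3 != 5 and 5 != 3, but 3 = 3 (both equal 3). Transitivity holds for relations like <, <=, =, but not for !=.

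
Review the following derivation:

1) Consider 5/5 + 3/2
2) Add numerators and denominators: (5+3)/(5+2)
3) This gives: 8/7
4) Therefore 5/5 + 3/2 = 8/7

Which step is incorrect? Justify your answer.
Step 2: Add numerators and denominators: (5+3)/(5+2)

Step 2 incorrectly adds fractions by separately adding numerators and denominators. This is wrong. The correct method requires a common denominator: 5/5 + 3/2 = (5×2 + 3×5)/(5×2) = 25/10 = 5/2. The method used gives 8/7, which is different.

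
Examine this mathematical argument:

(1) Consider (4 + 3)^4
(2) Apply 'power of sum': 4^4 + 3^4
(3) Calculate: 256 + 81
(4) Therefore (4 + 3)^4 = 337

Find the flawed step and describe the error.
Step 2: Apply 'power of sum': 4^4 + 3^4

Step 2 incorrectly applies a non-existent rule '(a+b)^n = a^n + b^n'. This is false in general. The correct expansion uses the binomial theorem. The actual value is (4 + 3)^4 = 7^4 = 2401, not 337.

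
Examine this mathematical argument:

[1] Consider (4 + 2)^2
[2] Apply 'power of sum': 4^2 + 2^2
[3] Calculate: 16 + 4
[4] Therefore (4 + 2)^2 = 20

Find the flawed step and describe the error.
Step 2: Apply 'power of sum': 4^2 + 2^2

Step 2 incorrectly applies a non-existent rule '(a+b)^n = a^n + b^n'. This is false in general. The correct expansion uses the binomial theorem. The actual value is (4 + 2)^2 = 6^2 = 36, not 20.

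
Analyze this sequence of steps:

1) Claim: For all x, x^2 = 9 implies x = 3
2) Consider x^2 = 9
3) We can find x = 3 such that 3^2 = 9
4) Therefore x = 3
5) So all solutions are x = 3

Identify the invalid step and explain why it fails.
Step 4: Therefore x = 3

Step 4 incorrectly concludes that x = 3 is the only solution. The proof shows that x = 3 is A solution (existence), but does not show it is the ONLY solution (uniqueness). In fact, x = -3 is also a solution since (-3)^2 = 9. Finding one solution doesn't prove there are no others.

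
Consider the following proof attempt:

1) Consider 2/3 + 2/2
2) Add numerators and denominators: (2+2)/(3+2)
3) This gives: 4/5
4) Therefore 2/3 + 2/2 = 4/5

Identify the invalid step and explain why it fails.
Step 2: Add numerators and denominators: (2+2)/(3+2)

Step 2 incorrectly adds fractions by separately adding numerators and denominators. This is wrong. The correct method requires a common denominator: 2/3 + 2/2 = (2×2 + 2×3)/(3×2) = 10/6 = 5/3. The method used gives 4/5, which is different.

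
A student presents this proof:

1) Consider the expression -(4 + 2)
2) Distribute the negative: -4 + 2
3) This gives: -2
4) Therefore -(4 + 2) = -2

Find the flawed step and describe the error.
Step 2: Distribute the negative: -4 + 2

Step 2 incorrectly distributes the negative sign. The correct distribution is -(4 + 2) = -4 - 2 = -6. The negative must be applied to both terms, not just the first. The error treats -(4 + 2) as -4 + 2, which equals -2 instead of -6.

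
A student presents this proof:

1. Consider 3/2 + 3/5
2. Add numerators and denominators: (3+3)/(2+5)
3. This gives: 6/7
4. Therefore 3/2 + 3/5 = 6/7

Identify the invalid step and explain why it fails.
Step 2: Add numerators and denominators: (3+3)/(2+5)

Step 2 incorrectly adds fractions by separately adding numerators and denominators. This is wrong. The correct method requires a common denominator: 3/2 + 3/5 = (3×5 + 3×2)/(2×5) = 21/10 = 21/10. The method used gives 6/7, which is different.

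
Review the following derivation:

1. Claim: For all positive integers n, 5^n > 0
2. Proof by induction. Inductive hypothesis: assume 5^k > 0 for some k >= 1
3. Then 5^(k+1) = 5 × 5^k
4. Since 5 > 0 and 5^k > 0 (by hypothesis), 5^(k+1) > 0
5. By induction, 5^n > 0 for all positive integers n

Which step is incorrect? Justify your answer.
Step 5: By induction, 5^n > 0 for all positive integers n

Step 5 concludes the proof by induction, but no base case was ever established. A valid induction proof requires: (1) a base case proving 5^1 > 0, and (2) an inductive step showing IF 5^k > 0 THEN 5^(k+1) > 0. Steps 2-4 correctly establish the inductive step, but without the base case the conclusion in step 5 does not follow.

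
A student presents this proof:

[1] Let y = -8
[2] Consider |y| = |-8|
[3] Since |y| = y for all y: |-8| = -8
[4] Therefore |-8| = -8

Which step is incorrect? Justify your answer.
Step 3: Since |y| = y for all y: |-8| = -8

Step 3 incorrectly states that |y| = y for all y. The correct definition is |y| = y when y >= 0, and |y| = -y when y < 0. Since -8 < 0, we have |-8| = -(-8) = 8, not -8.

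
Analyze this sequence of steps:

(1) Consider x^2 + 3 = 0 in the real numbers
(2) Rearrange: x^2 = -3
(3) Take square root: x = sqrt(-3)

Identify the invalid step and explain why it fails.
Step 3: Take square root: x = sqrt(-3)

Step 3 takes the square root of -3, which is negative. In the real number system, the square root of a negative number is undefined. The equation x^2 + 3 = 0 has no real solutions. Square roots of negative numbers only exist in the complex numbers.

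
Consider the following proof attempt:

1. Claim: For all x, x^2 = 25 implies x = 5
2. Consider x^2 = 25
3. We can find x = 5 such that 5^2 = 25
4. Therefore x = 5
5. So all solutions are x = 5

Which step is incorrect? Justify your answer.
Step 4: Therefore x = 5

Step 4 incorrectly concludes that x = 5 is the only solution. The proof shows that x = 5 is A solution (existence), but does not show it is the ONLY solution (uniqueness). In fact, x = -5 is also a solution since (-5)^2 = 25. Finding one solution doesn't prove there are no others.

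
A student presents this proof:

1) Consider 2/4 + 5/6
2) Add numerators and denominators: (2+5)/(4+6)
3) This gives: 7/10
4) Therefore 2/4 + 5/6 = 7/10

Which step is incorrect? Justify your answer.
Step 2: Add numerators and denominators: (2+5)/(4+6)

Step 2 incorrectly adds fractions by separately adding numerators and denominators. This is wrong. The correct method requires a common denominator: 2/4 + 5/6 = (2×6 + 5×4)/(4×6) = 32/24 = 4/3. The method used gives 7/10, which is different.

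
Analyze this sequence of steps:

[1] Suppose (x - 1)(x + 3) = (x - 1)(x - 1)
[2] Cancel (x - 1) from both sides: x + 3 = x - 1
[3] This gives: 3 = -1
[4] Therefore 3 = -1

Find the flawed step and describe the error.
Step 2: Cancel (x - 1) from both sides: x + 3 = x - 1

Step 2 cancels (x - 1) from both sides. This is only valid if (x - 1) ≠ 0, i.e., x ≠ 1. When x = 1, both sides equal zero regardless of the other factors. The correct approach requires considering x = 1 as a separate case.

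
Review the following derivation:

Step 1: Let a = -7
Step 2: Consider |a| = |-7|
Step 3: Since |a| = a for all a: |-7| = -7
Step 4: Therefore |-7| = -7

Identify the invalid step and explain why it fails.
Step 3: Since |a| = a for all a: |-7| = -7

Step 3 incorrectly states that |a| = a for all a. The correct definition is |a| = a when a >= 0, and |a| = -a when a < 0. Since -7 < 0, we have |-7| = -(-7) = 7, not -7.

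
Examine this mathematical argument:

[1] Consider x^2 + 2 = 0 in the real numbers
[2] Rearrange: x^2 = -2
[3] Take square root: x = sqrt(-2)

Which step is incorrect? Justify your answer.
Step 3: Take square root: x = sqrt(-2)

Step 3 takes the square root of -2, which is negative. In the real number system, the square root of a negative number is undefined. The equation x^2 + 2 = 0 has no real solutions. Square roots of negative numbers only exist in the complex numbers.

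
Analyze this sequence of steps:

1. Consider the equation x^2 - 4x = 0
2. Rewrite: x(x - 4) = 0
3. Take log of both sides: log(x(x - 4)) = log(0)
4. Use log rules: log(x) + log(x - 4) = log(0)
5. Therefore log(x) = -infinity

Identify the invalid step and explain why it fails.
Step 3: Take log of both sides: log(x(x - 4)) = log(0)

Step 3 takes the logarithm of both sides, resulting in log(0) on the right side. The logarithm is only defined for positive numbers; log(0) is undefined (approaches negative infinity). This operation is invalid.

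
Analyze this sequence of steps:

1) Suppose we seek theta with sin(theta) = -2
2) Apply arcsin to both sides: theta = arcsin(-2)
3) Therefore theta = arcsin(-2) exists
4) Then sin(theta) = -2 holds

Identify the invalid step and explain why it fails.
Step 2: Apply arcsin to both sides: theta = arcsin(-2)

Step 2 applies arcsin to -2. However, arcsin(x) is only defined for x in [-1, 1] because sin(theta) can only produce values in that range. Since |-2| > 1, arcsin(-2) is undefined. There is no angle whose sine equals -2.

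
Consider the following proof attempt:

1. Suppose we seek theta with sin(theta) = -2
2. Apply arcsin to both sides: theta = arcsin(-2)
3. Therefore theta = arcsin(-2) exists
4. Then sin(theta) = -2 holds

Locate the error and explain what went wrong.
Step 2: Apply arcsin to both sides: theta = arcsin(-2)

Step 2 applies arcsin to -2. However, arcsin(x) is only defined for x in [-1, 1] because sin(theta) can only produce values in that range. Since |-2| > 1, arcsin(-2) is undefined. There is no angle whose sine equals -2.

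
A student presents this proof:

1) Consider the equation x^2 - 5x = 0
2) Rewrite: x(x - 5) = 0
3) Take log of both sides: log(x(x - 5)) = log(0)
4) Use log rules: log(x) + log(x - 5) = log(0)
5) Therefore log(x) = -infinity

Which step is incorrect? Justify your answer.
Step 3: Take log of both sides: log(x(x - 5)) = log(0)

Step 3 takes the logarithm of both sides, resulting in log(0) on the right side. The logarithm is only defined for positive numbers; log(0) is undefined (approaches negative infinity). This operation is invalid.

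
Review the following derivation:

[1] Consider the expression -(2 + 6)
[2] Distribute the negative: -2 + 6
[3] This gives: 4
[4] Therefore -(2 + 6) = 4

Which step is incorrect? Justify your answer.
Step 2: Distribute the negative: -2 + 6

Step 2 incorrectly distributes the negative sign. The correct distribution is -(2 + 6) = -2 - 6 = -8. The negative must be applied to both terms, not just the first. The error treats -(2 + 6) as -2 + 6, which equals 4 instead of -8.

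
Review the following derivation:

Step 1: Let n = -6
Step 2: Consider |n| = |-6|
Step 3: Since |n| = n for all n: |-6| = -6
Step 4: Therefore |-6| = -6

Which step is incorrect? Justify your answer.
Step 3: Since |n| = n for all n: |-6| = -6

Step 3 incorrectly states that |n| = n for all n. The correct definition is |n| = n when n >= 0, and |n| = -n when n < 0. Since -6 < 0, we have |-6| = -(-6) = 6, not -6.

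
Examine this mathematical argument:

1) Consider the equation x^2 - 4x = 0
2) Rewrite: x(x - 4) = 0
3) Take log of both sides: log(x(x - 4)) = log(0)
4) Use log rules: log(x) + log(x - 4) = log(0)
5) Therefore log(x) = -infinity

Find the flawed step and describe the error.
Step 3: Take log of both sides: log(x(x - 4)) = log(0)

Step 3 takes the logarithm of both sides, resulting in log(0) on the right side. The logarithm is only defined for positive numbers; log(0) is undefined (approaches negative infinity). This operation is invalid.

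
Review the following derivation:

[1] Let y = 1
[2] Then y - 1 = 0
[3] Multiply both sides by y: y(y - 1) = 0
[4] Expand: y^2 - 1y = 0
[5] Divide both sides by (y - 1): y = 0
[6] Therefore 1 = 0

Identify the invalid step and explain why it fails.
Step 5: Divide both sides by (y - 1): y = 0

Step 5 divides both sides by (y - 1). However, since y = 1, we have (y - 1) = 0. Division by zero is undefined, making this step invalid.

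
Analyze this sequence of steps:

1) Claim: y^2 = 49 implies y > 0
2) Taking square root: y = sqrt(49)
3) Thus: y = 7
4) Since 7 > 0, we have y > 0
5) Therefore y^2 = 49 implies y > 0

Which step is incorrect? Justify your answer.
Step 2: Taking square root: y = sqrt(49)

Step 2 takes the square root and assumes the positive root only. The equation y^2 = 49 actually has two solutions: y = 7 and y = -7. The proof silently assumes y > 0 without justification, then uses this assumption to conclude y > 0, which is circular. The counterexample y = -7 shows the claim is false.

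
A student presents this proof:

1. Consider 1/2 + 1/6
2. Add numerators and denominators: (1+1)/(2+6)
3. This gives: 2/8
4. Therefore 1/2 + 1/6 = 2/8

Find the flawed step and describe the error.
Step 2: Add numerators and denominators: (1+1)/(2+6)

Step 2 incorrectly adds fractions by separately adding numerators and denominators. This is wrong. The correct method requires a common denominator: 1/2 + 1/6 = (1×6 + 1×2)/(2×6) = 8/12 = 2/3. The method used gives 2/8, which is different.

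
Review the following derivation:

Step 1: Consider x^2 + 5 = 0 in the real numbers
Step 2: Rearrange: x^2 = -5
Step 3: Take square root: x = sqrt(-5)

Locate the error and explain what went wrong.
Step 3: Take square root: x = sqrt(-5)

Step 3 takes the square root of -5, which is negative. In the real number system, the square root of a negative number is undefined. The equation x^2 + 5 = 0 has no real solutions. Square roots of negative numbers only exist in the complex numbers.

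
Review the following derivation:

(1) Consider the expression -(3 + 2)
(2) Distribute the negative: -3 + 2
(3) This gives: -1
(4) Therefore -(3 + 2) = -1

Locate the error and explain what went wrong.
Step 2: Distribute the negative: -3 + 2

Step 2 incorrectly distributes the negative sign. The correct distribution is -(3 + 2) = -3 - 2 = -5. The negative must be applied to both terms, not just the first. The error treats -(3 + 2) as -3 + 2, which equals -1 instead of -5.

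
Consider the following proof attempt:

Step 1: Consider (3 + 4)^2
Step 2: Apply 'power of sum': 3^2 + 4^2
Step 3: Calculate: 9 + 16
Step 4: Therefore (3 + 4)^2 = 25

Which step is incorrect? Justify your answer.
Step 2: Apply 'power of sum': 3^2 + 4^2

Step 2 incorrectly applies a non-existent rule '(a+b)^n = a^n + b^n'. This is false in general. The correct expansion uses the binomial theorem. The actual value is (3 + 4)^2 = 7^2 = 49, not 25.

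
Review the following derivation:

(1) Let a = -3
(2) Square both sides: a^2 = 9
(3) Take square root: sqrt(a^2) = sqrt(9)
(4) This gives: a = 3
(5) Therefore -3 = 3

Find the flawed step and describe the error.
Step 4: This gives: a = 3

Step 4 incorrectly states that sqrt(a^2) = a. The correct identity is sqrt(a^2) = |a|. Since a = -3 < 0, we have sqrt(a^2) = |-3| = 3, not a = -3.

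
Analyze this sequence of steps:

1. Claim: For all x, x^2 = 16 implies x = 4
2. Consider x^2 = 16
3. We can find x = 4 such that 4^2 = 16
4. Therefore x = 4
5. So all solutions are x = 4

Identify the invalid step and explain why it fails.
Step 4: Therefore x = 4

Step 4 incorrectly concludes that x = 4 is the only solution. The proof shows that x = 4 is A solution (existence), but does not show it is the ONLY solution (uniqueness). In fact, x = -4 is also a solution since (-4)^2 = 16. Finding one solution doesn't prove there are no others.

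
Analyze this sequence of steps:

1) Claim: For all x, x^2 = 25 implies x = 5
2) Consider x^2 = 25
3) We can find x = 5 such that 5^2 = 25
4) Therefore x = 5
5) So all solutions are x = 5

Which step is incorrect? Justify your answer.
Step 4: Therefore x = 5

Step 4 incorrectly concludes that x = 5 is the only solution. The proof shows that x = 5 is A solution (existence), but does not show it is the ONLY solution (uniqueness). In fact, x = -5 is also a solution since (-5)^2 = 25. Finding one solution doesn't prove there are no others.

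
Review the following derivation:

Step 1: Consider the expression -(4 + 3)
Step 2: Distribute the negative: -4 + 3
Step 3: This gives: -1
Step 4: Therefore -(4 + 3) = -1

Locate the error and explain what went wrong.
Step 2: Distribute the negative: -4 + 3

Step 2 incorrectly distributes the negative sign. The correct distribution is -(4 + 3) = -4 - 3 = -7. The negative must be applied to both terms, not just the first. The error treats -(4 + 3) as -4 + 3, which equals -1 instead of -7.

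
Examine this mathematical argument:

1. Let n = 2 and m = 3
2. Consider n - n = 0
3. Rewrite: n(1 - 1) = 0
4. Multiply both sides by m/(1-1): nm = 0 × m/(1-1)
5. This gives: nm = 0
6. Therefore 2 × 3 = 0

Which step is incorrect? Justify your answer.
Step 4: Multiply both sides by m/(1-1): nm = 0 × m/(1-1)

Step 4 multiplies both sides by m/(1-1). However, 1-1 = 0, so this is multiplication by m/0, which is undefined. We cannot multiply by an undefined expression.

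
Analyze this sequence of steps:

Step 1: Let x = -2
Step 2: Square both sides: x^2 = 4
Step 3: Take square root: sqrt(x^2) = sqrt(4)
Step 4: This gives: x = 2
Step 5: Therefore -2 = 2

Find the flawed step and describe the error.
Step 4: This gives: x = 2

Step 4 incorrectly states that sqrt(x^2) = x. The correct identity is sqrt(x^2) = |x|. Since x = -2 < 0, we have sqrt(x^2) = |-2| = 2, not x = -2.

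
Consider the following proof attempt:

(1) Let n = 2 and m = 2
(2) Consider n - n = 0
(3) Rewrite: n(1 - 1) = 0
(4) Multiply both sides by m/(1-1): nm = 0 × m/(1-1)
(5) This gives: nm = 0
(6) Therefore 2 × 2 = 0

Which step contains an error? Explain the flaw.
Step 4: Multiply both sides by m/(1-1): nm = 0 × m/(1-1)

Step 4 multiplies both sides by m/(1-1). However, 1-1 = 0, so this is multiplication by m/0, which is undefined. We cannot multiply by an undefined expression.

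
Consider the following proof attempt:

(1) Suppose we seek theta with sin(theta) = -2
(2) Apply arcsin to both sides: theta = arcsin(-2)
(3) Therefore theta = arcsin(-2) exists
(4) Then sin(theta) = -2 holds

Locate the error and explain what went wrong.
Step 2: Apply arcsin to both sides: theta = arcsin(-2)

Step 2 applies arcsin to -2. However, arcsin(x) is only defined for x in [-1, 1] because sin(theta) can only produce values in that range. Since |-2| > 1, arcsin(-2) is undefined. There is no angle whose sine equals -2.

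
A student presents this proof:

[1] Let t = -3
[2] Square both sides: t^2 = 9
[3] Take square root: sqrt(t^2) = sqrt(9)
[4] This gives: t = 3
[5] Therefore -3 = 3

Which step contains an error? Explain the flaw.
Step 4: This gives: t = 3

Step 4 incorrectly states that sqrt(t^2) = t. The correct identity is sqrt(t^2) = |t|. Since t = -3 < 0, we have sqrt(t^2) = |-3| = 3, not t = -3.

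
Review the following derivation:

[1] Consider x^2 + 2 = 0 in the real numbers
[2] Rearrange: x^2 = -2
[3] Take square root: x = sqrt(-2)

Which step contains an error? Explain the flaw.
Step 3: Take square root: x = sqrt(-2)

Step 3 takes the square root of -2, which is negative. In the real number system, the square root of a negative number is undefined. The equation x^2 + 2 = 0 has no real solutions. Square roots of negative numbers only exist in the complex numbers.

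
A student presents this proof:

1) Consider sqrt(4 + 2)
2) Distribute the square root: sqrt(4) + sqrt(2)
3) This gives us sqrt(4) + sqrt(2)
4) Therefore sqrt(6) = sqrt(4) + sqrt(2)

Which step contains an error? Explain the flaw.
Step 2: Distribute the square root: sqrt(4) + sqrt(2)

Step 2 incorrectly 'distributes' the square root over addition. The square root function does not distribute: sqrt(a + b) ≠ sqrt(a) + sqrt(b). In fact, sqrt(4 + 2) = sqrt(6) ≈ 2.4495, while sqrt(4) + sqrt(2) ≈ 3.4142.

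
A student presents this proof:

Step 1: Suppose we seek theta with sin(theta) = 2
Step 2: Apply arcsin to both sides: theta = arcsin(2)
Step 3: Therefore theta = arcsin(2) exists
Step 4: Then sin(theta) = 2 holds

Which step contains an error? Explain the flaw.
Step 2: Apply arcsin to both sides: theta = arcsin(2)

Step 2 applies arcsin to 2. However, arcsin(x) is only defined for x in [-1, 1] because sin(theta) can only produce values in that range. Since |2| > 1, arcsin(2) is undefined. There is no angle whose sine equals 2.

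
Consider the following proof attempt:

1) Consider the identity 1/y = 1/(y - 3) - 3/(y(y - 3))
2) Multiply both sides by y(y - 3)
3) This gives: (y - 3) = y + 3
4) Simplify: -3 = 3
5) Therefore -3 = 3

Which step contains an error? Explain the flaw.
Step 3: This gives: (y - 3) = y + 3

Step 3 makes a sign error when clearing denominators. Multiplying -3/(y(y - 3)) by y(y - 3) gives -3, not +3. The correct result is (y - 3) = y - 3, which is trivially true, not (y - 3) = y + 3. (Step 1 is a valid identity: 1/(y - 3) - 3/(y(y - 3)) = (y - 3)/(y(y - 3)) = 1/y.)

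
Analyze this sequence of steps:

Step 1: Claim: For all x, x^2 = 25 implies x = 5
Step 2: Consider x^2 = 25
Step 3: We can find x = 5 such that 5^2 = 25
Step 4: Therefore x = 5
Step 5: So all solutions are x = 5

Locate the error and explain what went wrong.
Step 4: Therefore x = 5

Step 4 incorrectly concludes that x = 5 is the only solution. The proof shows that x = 5 is A solution (existence), but does not show it is the ONLY solution (uniqueness). In fact, x = -5 is also a solution since (-5)^2 = 25. Finding one solution doesn't prove there are no others.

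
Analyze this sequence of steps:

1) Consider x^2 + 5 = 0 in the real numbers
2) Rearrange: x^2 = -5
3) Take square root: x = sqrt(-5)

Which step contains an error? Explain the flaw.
Step 3: Take square root: x = sqrt(-5)

Step 3 takes the square root of -5, which is negative. In the real number system, the square root of a negative number is undefined. The equation x^2 + 5 = 0 has no real solutions. Square roots of negative numbers only exist in the complex numbers.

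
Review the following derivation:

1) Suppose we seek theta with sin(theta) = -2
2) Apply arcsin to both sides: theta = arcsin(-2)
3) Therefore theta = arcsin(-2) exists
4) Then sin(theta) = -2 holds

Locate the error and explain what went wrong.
Step 2: Apply arcsin to both sides: theta = arcsin(-2)

Step 2 applies arcsin to -2. However, arcsin(x) is only defined for x in [-1, 1] because sin(theta) can only produce values in that range. Since |-2| > 1, arcsin(-2) is undefined. There is no angle whose sine equals -2.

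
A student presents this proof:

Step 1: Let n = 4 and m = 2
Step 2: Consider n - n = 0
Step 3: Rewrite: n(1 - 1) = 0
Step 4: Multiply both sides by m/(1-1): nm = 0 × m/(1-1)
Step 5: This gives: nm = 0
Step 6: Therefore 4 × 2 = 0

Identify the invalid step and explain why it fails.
Step 4: Multiply both sides by m/(1-1): nm = 0 × m/(1-1)

Step 4 multiplies both sides by m/(1-1). However, 1-1 = 0, so this is multiplication by m/0, which is undefined. We cannot multiply by an undefined expression.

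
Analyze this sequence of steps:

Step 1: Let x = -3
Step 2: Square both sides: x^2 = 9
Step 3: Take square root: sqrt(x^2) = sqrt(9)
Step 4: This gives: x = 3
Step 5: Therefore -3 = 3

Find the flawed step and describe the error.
Step 4: This gives: x = 3

Step 4 incorrectly states that sqrt(x^2) = x. The correct identity is sqrt(x^2) = |x|. Since x = -3 < 0, we have sqrt(x^2) = |-3| = 3, not x = -3.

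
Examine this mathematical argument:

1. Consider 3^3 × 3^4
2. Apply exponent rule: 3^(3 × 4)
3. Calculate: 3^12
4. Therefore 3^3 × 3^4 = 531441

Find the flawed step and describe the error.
Step 2: Apply exponent rule: 3^(3 × 4)

Step 2 incorrectly states that a^b × a^c = a^(b×c). The correct rule is a^b × a^c = a^(b+c). The actual value is 3^3 × 3^4 = 3^7 = 2187, not 3^12 = 531441.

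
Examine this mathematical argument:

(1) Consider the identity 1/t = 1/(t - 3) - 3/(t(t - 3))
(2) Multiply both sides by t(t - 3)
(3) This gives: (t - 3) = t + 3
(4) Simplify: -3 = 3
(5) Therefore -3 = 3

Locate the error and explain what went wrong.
Step 3: This gives: (t - 3) = t + 3

Step 3 makes a sign error when clearing denominators. Multiplying -3/(t(t - 3)) by t(t - 3) gives -3, not +3. The correct result is (t - 3) = t - 3, which is trivially true, not (t - 3) = t + 3. (Step 1 is a valid identity: 1/(t - 3) - 3/(t(t - 3)) = (t - 3)/(t(t - 3)) = 1/t.)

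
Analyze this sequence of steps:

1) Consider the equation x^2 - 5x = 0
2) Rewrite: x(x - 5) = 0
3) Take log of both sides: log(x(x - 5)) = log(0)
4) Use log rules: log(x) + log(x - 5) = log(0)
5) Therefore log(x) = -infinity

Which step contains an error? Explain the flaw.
Step 3: Take log of both sides: log(x(x - 5)) = log(0)

Step 3 takes the logarithm of both sides, resulting in log(0) on the right side. The logarithm is only defined for positive numbers; log(0) is undefined (approaches negative infinity). This operation is invalid.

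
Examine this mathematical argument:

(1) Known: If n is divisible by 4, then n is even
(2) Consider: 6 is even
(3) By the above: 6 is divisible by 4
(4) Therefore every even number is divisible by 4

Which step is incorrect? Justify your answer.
Step 3: By the above: 6 is divisible by 4

Step 3 commits the fallacy of affirming the consequent. The known fact 'divisible by 4 → even' does NOT imply 'even → divisible by 4'. That would be the converse, which is false. For example, 6 is even but 6 ÷ 4 = 1.50, which is not an integer.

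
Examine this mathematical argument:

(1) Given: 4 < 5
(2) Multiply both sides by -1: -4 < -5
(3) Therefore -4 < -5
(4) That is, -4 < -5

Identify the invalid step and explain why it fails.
Step 2: Multiply both sides by -1: -4 < -5

Step 2 multiplies both sides by -1 but fails to reverse the inequality sign. When multiplying (or dividing) an inequality by a negative number, the direction must be reversed. Since 4 < 5, we should get -4 > -5, i.e., -4 > -5.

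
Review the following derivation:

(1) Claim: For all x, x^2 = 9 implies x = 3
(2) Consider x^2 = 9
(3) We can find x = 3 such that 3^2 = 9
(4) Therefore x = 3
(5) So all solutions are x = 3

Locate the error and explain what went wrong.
Step 4: Therefore x = 3

Step 4 incorrectly concludes that x = 3 is the only solution. The proof shows that x = 3 is A solution (existence), but does not show it is the ONLY solution (uniqueness). In fact, x = -3 is also a solution since (-3)^2 = 9. Finding one solution doesn't prove there are no others.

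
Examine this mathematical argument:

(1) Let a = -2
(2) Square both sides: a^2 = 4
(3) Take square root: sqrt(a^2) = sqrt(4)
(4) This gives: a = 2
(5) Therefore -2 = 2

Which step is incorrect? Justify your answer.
Step 4: This gives: a = 2

Step 4 incorrectly states that sqrt(a^2) = a. The correct identity is sqrt(a^2) = |a|. Since a = -2 < 0, we have sqrt(a^2) = |-2| = 2, not a = -2.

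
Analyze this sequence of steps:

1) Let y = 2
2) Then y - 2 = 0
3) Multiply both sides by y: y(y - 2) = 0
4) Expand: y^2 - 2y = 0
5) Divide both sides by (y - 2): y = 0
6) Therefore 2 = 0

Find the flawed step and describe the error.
Step 5: Divide both sides by (y - 2): y = 0

Step 5 divides both sides by (y - 2). However, since y = 2, we have (y - 2) = 0. Division by zero is undefined, making this step invalid.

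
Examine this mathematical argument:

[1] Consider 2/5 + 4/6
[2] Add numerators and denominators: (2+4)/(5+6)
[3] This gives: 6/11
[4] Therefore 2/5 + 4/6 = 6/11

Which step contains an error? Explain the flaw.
Step 2: Add numerators and denominators: (2+4)/(5+6)

Step 2 incorrectly adds fractions by separately adding numerators and denominators. This is wrong. The correct method requires a common denominator: 2/5 + 4/6 = (2×6 + 4×5)/(5×6) = 32/30 = 16/15. The method used gives 6/11, which is different.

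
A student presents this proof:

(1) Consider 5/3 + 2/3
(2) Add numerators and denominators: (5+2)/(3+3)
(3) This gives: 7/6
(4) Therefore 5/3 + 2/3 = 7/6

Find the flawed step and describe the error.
Step 2: Add numerators and denominators: (5+2)/(3+3)

Step 2 incorrectly adds fractions by separately adding numerators and denominators. This is wrong. The correct method requires a common denominator: 5/3 + 2/3 = (5×3 + 2×3)/(3×3) = 21/9 = 7/3. The method used gives 7/6, which is different.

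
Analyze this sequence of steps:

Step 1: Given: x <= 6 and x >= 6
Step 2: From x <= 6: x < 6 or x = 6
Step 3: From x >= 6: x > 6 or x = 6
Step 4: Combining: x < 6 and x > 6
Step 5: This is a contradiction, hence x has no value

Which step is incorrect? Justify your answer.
Step 4: Combining: x < 6 and x > 6

Step 4 incorrectly combines the conditions. From x <= 6 and x >= 6, the intersection is x = 6. The error treats the 'or' cases as 'and' requirements. The correct conclusion is that x = 6 is the unique solution, not that no solution exists.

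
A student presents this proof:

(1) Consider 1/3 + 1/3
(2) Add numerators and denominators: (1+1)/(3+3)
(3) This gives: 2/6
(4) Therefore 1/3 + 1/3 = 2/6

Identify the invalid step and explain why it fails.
Step 2: Add numerators and denominators: (1+1)/(3+3)

Step 2 incorrectly adds fractions by separately adding numerators and denominators. This is wrong. The correct method requires a common denominator: 1/3 + 1/3 = (1×3 + 1×3)/(3×3) = 6/9 = 2/3. The method used gives 2/6, which is different.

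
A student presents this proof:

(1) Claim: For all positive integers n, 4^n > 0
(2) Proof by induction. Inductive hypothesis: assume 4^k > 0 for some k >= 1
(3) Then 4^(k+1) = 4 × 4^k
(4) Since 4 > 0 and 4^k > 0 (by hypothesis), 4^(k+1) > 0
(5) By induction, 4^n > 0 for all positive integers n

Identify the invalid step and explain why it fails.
Step 5: By induction, 4^n > 0 for all positive integers n

Step 5 concludes the proof by induction, but no base case was ever established. A valid induction proof requires: (1) a base case proving 4^1 > 0, and (2) an inductive step showing IF 4^k > 0 THEN 4^(k+1) > 0. Steps 2-4 correctly establish the inductive step, but without the base case the conclusion in step 5 does not follow.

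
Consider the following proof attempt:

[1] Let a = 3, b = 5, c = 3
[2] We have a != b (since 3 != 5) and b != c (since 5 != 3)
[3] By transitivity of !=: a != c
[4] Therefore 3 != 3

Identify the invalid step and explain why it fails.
Step 3: By transitivity of !=: a != c

Step 3 incorrectly applies transitivity to the '!=' relation. Transitivity states: if a R b and b R c, then a R c. However, '!=' is not transitive. Counterexample: 3 != 5 and 5 != 3, but 3 = 3 (both equal 3). Transitivity holds for relations like <, <=, =, but not for !=.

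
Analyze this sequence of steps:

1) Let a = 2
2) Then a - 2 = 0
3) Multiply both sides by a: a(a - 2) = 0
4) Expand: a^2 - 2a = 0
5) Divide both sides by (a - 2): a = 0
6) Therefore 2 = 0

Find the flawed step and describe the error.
Step 5: Divide both sides by (a - 2): a = 0

Step 5 divides both sides by (a - 2). However, since a = 2, we have (a - 2) = 0. Division by zero is undefined, making this step invalid.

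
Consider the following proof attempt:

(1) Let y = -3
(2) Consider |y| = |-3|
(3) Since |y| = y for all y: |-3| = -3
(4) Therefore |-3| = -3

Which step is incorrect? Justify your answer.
Step 3: Since |y| = y for all y: |-3| = -3

Step 3 incorrectly states that |y| = y for all y. The correct definition is |y| = y when y >= 0, and |y| = -y when y < 0. Since -3 < 0, we have |-3| = -(-3) = 3, not -3.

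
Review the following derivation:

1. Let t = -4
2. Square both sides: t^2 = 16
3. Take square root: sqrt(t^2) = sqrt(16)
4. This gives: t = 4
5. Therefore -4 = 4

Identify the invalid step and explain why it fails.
Step 4: This gives: t = 4

Step 4 incorrectly states that sqrt(t^2) = t. The correct identity is sqrt(t^2) = |t|. Since t = -4 < 0, we have sqrt(t^2) = |-4| = 4, not t = -4.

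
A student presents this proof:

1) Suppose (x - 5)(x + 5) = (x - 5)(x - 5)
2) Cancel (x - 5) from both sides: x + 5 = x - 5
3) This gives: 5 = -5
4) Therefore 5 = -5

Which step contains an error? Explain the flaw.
Step 2: Cancel (x - 5) from both sides: x + 5 = x - 5

Step 2 cancels (x - 5) from both sides. This is only valid if (x - 5) ≠ 0, i.e., x ≠ 5. When x = 5, both sides equal zero regardless of the other factors. The correct approach requires considering x = 5 as a separate case.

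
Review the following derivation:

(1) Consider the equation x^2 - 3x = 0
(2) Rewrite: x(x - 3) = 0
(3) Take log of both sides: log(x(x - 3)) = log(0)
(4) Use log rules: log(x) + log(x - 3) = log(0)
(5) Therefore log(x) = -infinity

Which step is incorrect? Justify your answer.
Step 3: Take log of both sides: log(x(x - 3)) = log(0)

Step 3 takes the logarithm of both sides, resulting in log(0) on the right side. The logarithm is only defined for positive numbers; log(0) is undefined (approaches negative infinity). This operation is invalid.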